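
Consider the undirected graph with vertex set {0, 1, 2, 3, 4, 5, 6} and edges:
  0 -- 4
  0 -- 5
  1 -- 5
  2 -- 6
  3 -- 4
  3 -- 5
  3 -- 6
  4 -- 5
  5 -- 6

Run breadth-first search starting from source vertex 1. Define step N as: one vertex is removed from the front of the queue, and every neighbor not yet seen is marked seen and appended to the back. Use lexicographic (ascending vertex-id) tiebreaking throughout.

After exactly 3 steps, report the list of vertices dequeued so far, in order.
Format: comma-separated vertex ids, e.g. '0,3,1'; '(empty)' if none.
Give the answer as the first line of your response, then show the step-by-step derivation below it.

1,5,0

step 1: dequeue 1; queue=[5]; order=1
step 2: dequeue 5; queue=[0,3,4,6]; order=1,5
step 3: dequeue 0; queue=[3,4,6]; order=1,5,0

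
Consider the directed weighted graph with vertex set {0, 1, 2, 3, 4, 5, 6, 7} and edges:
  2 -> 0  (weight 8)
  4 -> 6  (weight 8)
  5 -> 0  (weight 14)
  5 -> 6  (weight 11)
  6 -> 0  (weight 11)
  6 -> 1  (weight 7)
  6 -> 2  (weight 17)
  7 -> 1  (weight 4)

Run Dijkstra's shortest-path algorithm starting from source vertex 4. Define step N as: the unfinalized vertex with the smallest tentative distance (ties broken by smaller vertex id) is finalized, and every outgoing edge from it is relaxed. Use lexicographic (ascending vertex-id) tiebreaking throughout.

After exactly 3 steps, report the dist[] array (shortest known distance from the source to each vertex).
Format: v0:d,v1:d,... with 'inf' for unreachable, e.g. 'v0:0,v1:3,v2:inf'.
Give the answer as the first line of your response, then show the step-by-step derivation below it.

v0:19,v1:15,v2:25,v3:inf,v4:0,v5:inf,v6:8,v7:inf

step 1: dist = v0:inf,v1:inf,v2:inf,v3:inf,v4:0,v5:inf,v6:8,v7:inf
step 2: dist = v0:19,v1:15,v2:25,v3:inf,v4:0,v5:inf,v6:8,v7:inf
step 3: dist = v0:19,v1:15,v2:25,v3:inf,v4:0,v5:inf,v6:8,v7:inf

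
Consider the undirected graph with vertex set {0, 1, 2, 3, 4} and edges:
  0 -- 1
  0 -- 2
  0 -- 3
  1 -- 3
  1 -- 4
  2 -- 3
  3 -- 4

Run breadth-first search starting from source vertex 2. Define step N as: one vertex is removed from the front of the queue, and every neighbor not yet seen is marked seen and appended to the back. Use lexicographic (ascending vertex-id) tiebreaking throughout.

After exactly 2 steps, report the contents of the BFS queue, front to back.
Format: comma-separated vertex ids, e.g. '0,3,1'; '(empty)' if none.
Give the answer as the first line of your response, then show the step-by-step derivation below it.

3,1

step 1: dequeue 2; queue=[0,3]; order=2
step 2: dequeue 0; queue=[3,1]; order=2,0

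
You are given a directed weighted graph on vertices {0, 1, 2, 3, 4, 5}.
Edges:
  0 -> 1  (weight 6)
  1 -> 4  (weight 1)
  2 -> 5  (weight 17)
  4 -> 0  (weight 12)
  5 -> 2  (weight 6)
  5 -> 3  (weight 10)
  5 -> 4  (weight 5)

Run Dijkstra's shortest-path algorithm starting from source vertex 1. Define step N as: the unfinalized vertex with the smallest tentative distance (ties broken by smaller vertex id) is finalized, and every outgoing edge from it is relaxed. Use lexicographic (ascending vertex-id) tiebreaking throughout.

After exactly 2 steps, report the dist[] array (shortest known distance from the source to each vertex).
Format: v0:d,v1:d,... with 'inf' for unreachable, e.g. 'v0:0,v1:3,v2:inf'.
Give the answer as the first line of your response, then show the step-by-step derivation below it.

v0:13,v1:0,v2:inf,v3:inf,v4:1,v5:inf

step 1: dist = v0:inf,v1:0,v2:inf,v3:inf,v4:1,v5:inf
step 2: dist = v0:13,v1:0,v2:inf,v3:inf,v4:1,v5:inf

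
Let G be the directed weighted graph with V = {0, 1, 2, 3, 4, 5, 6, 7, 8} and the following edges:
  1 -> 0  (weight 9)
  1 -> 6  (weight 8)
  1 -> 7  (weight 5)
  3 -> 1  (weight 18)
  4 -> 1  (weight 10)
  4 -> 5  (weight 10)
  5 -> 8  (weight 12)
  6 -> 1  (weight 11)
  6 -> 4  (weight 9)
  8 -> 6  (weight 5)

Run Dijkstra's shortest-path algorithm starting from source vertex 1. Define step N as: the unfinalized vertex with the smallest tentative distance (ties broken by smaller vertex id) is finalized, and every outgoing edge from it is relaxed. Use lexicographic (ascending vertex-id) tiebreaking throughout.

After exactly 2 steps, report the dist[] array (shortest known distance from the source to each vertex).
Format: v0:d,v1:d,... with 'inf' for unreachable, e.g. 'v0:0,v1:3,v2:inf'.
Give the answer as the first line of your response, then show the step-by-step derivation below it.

v0:9,v1:0,v2:inf,v3:inf,v4:inf,v5:inf,v6:8,v7:5,v8:inf

step 1: dist = v0:9,v1:0,v2:inf,v3:inf,v4:inf,v5:inf,v6:8,v7:5,v8:inf
step 2: dist = v0:9,v1:0,v2:inf,v3:inf,v4:inf,v5:inf,v6:8,v7:5,v8:inf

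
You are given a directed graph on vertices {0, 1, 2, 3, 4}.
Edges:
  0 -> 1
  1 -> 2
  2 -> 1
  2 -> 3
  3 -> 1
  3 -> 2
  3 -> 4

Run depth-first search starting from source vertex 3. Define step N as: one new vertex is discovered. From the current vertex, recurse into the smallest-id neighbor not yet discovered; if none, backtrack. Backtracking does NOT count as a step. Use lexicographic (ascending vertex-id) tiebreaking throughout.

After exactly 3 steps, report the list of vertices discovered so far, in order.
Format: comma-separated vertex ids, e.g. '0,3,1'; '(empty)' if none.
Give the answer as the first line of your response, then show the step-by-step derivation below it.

3,1,2

step 1: discover 3; path=3; order=3
step 2: discover 1; path=3>1; order=3,1
step 3: discover 2; path=3>1>2; order=3,1,2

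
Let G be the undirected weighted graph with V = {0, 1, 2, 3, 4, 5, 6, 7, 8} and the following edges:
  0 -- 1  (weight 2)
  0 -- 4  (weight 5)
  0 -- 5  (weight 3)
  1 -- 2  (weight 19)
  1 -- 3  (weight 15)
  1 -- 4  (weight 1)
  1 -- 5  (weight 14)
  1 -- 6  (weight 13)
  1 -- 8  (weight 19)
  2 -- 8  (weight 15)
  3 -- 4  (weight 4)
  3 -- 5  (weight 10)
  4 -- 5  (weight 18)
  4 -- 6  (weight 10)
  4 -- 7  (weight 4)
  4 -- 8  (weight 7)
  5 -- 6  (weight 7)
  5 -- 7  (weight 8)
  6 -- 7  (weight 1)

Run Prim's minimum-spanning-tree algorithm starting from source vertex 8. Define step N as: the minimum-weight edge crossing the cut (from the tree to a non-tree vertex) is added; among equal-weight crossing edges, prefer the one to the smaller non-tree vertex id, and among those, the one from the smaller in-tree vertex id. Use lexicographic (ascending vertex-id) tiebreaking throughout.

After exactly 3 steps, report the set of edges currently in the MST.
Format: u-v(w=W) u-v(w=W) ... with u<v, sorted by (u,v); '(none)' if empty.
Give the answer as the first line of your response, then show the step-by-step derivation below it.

0-1(w=2) 1-4(w=1) 4-8(w=7)

step 1: add edge 4-8 (w=7); MST = {4-8(w=7)}
step 2: add edge 1-4 (w=1); MST = {1-4(w=1) 4-8(w=7)}
step 3: add edge 0-1 (w=2); MST = {0-1(w=2) 1-4(w=1) 4-8(w=7)}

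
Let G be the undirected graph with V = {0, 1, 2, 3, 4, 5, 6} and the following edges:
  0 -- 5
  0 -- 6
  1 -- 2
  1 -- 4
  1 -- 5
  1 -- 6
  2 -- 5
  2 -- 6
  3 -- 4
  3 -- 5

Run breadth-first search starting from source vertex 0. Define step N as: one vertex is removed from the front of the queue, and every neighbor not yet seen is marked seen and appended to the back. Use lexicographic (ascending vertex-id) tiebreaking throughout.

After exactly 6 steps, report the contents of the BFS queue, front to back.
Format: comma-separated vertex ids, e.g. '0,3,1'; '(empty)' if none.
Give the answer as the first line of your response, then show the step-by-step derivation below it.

4

step 1: dequeue 0; queue=[5,6]; order=0
step 2: dequeue 5; queue=[6,1,2,3]; order=0,5
step 3: dequeue 6; queue=[1,2,3]; order=0,5,6
step 4: dequeue 1; queue=[2,3,4]; order=0,5,6,1
step 5: dequeue 2; queue=[3,4]; order=0,5,6,1,2
step 6: dequeue 3; queue=[4]; order=0,5,6,1,2,3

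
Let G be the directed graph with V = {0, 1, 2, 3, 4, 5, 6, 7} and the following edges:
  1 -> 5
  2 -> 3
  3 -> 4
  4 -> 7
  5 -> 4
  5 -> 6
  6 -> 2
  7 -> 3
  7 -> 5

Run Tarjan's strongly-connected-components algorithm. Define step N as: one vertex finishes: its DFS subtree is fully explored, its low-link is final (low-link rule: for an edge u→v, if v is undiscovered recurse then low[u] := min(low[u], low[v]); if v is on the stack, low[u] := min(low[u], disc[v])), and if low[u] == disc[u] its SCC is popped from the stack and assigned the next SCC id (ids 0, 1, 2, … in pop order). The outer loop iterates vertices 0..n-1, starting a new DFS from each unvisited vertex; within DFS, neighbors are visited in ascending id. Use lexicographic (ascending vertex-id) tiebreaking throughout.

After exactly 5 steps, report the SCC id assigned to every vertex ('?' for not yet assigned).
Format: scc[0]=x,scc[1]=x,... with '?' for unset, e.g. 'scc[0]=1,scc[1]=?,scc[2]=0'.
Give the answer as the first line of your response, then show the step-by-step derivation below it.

scc[0]=0,scc[1]=?,scc[2]=?,scc[3]=?,scc[4]=?,scc[5]=?,scc[6]=?,scc[7]=?

step 1: low=(low[0]=0,low[1]=?,low[2]=?,low[3]=?,low[4]=?,low[5]=?,low[6]=?,low[7]=?); scc=(scc[0]=0,scc[1]=?,scc[2]=?,scc[3]=?,scc[4]=?,scc[5]=?,scc[6]=?,scc[7]=?)
step 2: low=(low[0]=0,low[1]=1,low[2]=?,low[3]=3,low[4]=3,low[5]=2,low[6]=?,low[7]=4); scc=(scc[0]=0,scc[1]=?,scc[2]=?,scc[3]=?,scc[4]=?,scc[5]=?,scc[6]=?,scc[7]=?)
step 3: low=(low[0]=0,low[1]=1,low[2]=?,low[3]=3,low[4]=3,low[5]=2,low[6]=?,low[7]=2); scc=(scc[0]=0,scc[1]=?,scc[2]=?,scc[3]=?,scc[4]=?,scc[5]=?,scc[6]=?,scc[7]=?)
step 4: low=(low[0]=0,low[1]=1,low[2]=?,low[3]=3,low[4]=2,low[5]=2,low[6]=?,low[7]=2); scc=(scc[0]=0,scc[1]=?,scc[2]=?,scc[3]=?,scc[4]=?,scc[5]=?,scc[6]=?,scc[7]=?)
step 5: low=(low[0]=0,low[1]=1,low[2]=5,low[3]=3,low[4]=2,low[5]=2,low[6]=6,low[7]=2); scc=(scc[0]=0,scc[1]=?,scc[2]=?,scc[3]=?,scc[4]=?,scc[5]=?,scc[6]=?,scc[7]=?)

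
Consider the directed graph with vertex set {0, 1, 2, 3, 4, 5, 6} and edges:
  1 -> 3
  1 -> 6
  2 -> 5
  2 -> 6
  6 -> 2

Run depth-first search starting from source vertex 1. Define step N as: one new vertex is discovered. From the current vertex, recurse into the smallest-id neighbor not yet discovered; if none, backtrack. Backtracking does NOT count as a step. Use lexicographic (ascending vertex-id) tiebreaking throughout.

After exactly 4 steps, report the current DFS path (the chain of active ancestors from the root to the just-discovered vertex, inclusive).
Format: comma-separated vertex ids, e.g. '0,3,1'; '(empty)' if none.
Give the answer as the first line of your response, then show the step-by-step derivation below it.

1,6,2

step 1: discover 1; path=1; order=1
step 2: discover 3; path=1>3; order=1,3
step 3: discover 6; path=1>6; order=1,3,6
step 4: discover 2; path=1>6>2; order=1,3,6,2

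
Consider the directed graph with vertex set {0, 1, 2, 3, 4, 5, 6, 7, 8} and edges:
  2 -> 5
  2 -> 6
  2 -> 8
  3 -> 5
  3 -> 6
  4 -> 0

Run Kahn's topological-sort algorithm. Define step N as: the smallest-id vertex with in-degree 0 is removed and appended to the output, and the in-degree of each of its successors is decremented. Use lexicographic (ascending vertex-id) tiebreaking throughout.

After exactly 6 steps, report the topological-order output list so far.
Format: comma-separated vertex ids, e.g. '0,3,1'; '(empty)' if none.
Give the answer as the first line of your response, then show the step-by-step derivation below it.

1,2,3,4,0,5

step 1: output 1; order=[1]; indeg=(1,0,0,0,0,2,2,0,1)
step 2: output 2; order=[1,2]; indeg=(1,0,0,0,0,1,1,0,0)
step 3: output 3; order=[1,2,3]; indeg=(1,0,0,0,0,0,0,0,0)
step 4: output 4; order=[1,2,3,4]; indeg=(0,0,0,0,0,0,0,0,0)
step 5: output 0; order=[1,2,3,4,0]; indeg=(0,0,0,0,0,0,0,0,0)
step 6: output 5; order=[1,2,3,4,0,5]; indeg=(0,0,0,0,0,0,0,0,0)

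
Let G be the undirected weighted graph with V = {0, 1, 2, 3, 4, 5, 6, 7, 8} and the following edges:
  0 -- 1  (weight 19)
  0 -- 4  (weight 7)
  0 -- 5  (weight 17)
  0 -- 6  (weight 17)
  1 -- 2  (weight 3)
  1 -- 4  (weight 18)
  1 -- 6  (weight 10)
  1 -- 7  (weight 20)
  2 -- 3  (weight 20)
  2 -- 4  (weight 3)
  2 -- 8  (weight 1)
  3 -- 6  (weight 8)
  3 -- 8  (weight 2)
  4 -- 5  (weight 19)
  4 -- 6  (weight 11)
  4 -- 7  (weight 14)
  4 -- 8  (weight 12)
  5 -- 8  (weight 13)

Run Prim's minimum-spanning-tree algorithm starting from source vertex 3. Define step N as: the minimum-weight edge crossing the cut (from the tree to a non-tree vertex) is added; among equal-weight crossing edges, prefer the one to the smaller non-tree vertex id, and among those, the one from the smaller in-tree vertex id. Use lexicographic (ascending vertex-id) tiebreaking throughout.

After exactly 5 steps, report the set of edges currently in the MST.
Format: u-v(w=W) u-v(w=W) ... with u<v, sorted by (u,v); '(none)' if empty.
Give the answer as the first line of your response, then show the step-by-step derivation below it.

0-4(w=7) 1-2(w=3) 2-4(w=3) 2-8(w=1) 3-8(w=2)

step 1: add edge 3-8 (w=2); MST = {3-8(w=2)}
step 2: add edge 2-8 (w=1); MST = {2-8(w=1) 3-8(w=2)}
step 3: add edge 1-2 (w=3); MST = {1-2(w=3) 2-8(w=1) 3-8(w=2)}
step 4: add edge 2-4 (w=3); MST = {1-2(w=3) 2-4(w=3) 2-8(w=1) 3-8(w=2)}
step 5: add edge 0-4 (w=7); MST = {0-4(w=7) 1-2(w=3) 2-4(w=3) 2-8(w=1) 3-8(w=2)}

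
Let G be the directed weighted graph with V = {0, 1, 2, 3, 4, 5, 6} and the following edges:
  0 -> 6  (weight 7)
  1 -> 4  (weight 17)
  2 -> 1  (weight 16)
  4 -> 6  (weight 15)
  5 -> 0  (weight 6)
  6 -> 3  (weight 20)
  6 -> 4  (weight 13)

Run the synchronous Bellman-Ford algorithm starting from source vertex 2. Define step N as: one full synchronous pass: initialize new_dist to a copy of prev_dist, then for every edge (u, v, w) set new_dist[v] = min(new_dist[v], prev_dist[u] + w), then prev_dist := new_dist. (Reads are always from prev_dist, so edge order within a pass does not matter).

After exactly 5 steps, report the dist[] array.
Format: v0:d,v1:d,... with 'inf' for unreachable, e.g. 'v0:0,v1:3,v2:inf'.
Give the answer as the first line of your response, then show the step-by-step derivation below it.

v0:inf,v1:16,v2:0,v3:68,v4:33,v5:inf,v6:48

step 1: dist = v0:inf,v1:16,v2:0,v3:inf,v4:inf,v5:inf,v6:inf
step 2: dist = v0:inf,v1:16,v2:0,v3:inf,v4:33,v5:inf,v6:inf
step 3: dist = v0:inf,v1:16,v2:0,v3:inf,v4:33,v5:inf,v6:48
step 4: dist = v0:inf,v1:16,v2:0,v3:68,v4:33,v5:inf,v6:48
step 5: dist = v0:inf,v1:16,v2:0,v3:68,v4:33,v5:inf,v6:48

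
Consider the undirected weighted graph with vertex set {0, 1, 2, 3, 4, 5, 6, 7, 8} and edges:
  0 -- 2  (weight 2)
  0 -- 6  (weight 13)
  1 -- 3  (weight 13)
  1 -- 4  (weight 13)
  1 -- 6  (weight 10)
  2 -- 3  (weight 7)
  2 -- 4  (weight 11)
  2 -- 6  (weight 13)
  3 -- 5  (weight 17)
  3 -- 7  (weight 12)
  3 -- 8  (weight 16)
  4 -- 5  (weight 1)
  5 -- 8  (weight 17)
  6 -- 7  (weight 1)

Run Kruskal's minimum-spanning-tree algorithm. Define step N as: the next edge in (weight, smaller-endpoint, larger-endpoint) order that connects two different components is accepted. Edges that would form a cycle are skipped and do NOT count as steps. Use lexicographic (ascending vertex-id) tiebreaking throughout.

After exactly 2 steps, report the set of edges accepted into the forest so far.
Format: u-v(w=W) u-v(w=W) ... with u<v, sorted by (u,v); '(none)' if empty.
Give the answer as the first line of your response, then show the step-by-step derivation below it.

4-5(w=1) 6-7(w=1)

step 1: add edge 4-5 (w=1); MST = {4-5(w=1)}
step 2: add edge 6-7 (w=1); MST = {4-5(w=1) 6-7(w=1)}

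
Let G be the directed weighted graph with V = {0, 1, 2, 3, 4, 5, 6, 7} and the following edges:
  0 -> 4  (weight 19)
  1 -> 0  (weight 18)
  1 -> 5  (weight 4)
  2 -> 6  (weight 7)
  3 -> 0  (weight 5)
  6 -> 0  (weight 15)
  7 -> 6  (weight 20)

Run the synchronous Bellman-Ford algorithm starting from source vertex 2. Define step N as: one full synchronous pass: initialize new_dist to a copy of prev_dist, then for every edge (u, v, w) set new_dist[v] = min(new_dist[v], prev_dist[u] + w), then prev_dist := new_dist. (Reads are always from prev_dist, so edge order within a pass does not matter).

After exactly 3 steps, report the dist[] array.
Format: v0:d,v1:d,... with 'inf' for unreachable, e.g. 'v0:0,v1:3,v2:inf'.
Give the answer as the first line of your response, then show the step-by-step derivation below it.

v0:22,v1:inf,v2:0,v3:inf,v4:41,v5:inf,v6:7,v7:inf

step 1: dist = v0:inf,v1:inf,v2:0,v3:inf,v4:inf,v5:inf,v6:7,v7:inf
step 2: dist = v0:22,v1:inf,v2:0,v3:inf,v4:inf,v5:inf,v6:7,v7:inf
step 3: dist = v0:22,v1:inf,v2:0,v3:inf,v4:41,v5:inf,v6:7,v7:inf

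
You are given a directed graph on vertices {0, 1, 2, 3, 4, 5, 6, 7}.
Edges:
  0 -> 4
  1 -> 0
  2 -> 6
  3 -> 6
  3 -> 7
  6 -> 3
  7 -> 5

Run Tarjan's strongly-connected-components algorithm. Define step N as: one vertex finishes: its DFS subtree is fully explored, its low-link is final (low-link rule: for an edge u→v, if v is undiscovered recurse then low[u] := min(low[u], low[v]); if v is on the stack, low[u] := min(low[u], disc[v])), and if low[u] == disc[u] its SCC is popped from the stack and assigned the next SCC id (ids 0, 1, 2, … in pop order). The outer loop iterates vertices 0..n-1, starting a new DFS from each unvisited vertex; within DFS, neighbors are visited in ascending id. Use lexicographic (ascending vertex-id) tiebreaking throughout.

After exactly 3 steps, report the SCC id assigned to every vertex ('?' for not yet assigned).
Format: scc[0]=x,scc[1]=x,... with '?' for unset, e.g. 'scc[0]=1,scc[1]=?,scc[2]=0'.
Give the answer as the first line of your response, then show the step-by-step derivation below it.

scc[0]=1,scc[1]=2,scc[2]=?,scc[3]=?,scc[4]=0,scc[5]=?,scc[6]=?,scc[7]=?

step 1: low=(low[0]=0,low[1]=?,low[2]=?,low[3]=?,low[4]=1,low[5]=?,low[6]=?,low[7]=?); scc=(scc[0]=?,scc[1]=?,scc[2]=?,scc[3]=?,scc[4]=0,scc[5]=?,scc[6]=?,scc[7]=?)
step 2: low=(low[0]=0,low[1]=?,low[2]=?,low[3]=?,low[4]=1,low[5]=?,low[6]=?,low[7]=?); scc=(scc[0]=1,scc[1]=?,scc[2]=?,scc[3]=?,scc[4]=0,scc[5]=?,scc[6]=?,scc[7]=?)
step 3: low=(low[0]=0,low[1]=2,low[2]=?,low[3]=?,low[4]=1,low[5]=?,low[6]=?,low[7]=?); scc=(scc[0]=1,scc[1]=2,scc[2]=?,scc[3]=?,scc[4]=0,scc[5]=?,scc[6]=?,scc[7]=?)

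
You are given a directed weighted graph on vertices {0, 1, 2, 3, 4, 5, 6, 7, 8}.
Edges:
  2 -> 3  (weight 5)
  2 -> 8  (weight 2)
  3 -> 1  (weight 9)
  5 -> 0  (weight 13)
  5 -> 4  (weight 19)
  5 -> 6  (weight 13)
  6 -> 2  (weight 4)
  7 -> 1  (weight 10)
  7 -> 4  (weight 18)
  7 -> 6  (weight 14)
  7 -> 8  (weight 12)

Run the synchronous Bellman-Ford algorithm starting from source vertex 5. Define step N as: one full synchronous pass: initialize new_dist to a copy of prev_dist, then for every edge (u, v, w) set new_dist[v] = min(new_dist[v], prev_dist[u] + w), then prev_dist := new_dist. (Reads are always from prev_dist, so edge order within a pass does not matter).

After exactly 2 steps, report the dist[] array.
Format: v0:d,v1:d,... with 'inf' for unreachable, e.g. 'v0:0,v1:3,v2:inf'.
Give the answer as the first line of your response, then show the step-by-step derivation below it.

v0:13,v1:inf,v2:17,v3:inf,v4:19,v5:0,v6:13,v7:inf,v8:inf

step 1: dist = v0:13,v1:inf,v2:inf,v3:inf,v4:19,v5:0,v6:13,v7:inf,v8:inf
step 2: dist = v0:13,v1:inf,v2:17,v3:inf,v4:19,v5:0,v6:13,v7:inf,v8:inf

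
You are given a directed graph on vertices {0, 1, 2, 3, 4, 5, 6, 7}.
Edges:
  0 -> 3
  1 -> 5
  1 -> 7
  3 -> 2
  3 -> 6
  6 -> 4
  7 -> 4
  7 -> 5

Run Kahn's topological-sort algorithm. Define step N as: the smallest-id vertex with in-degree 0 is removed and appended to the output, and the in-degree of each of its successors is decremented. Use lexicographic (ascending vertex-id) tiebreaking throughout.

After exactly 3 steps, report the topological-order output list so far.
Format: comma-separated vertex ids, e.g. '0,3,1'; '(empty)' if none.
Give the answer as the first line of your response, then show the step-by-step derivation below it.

0,1,3

step 1: output 0; order=[0]; indeg=(0,0,1,0,2,2,1,1)
step 2: output 1; order=[0,1]; indeg=(0,0,1,0,2,1,1,0)
step 3: output 3; order=[0,1,3]; indeg=(0,0,0,0,2,1,0,0)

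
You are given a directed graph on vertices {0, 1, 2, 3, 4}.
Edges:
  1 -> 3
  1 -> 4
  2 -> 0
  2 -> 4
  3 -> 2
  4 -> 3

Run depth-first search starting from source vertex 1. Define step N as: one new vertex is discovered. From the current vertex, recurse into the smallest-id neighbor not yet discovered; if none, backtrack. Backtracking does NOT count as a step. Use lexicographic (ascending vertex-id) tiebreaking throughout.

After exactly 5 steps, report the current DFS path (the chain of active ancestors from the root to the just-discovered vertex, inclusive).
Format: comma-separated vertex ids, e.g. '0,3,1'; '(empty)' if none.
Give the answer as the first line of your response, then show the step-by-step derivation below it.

1,3,2,4

step 1: discover 1; path=1; order=1
step 2: discover 3; path=1>3; order=1,3
step 3: discover 2; path=1>3>2; order=1,3,2
step 4: discover 0; path=1>3>2>0; order=1,3,2,0
step 5: discover 4; path=1>3>2>4; order=1,3,2,0,4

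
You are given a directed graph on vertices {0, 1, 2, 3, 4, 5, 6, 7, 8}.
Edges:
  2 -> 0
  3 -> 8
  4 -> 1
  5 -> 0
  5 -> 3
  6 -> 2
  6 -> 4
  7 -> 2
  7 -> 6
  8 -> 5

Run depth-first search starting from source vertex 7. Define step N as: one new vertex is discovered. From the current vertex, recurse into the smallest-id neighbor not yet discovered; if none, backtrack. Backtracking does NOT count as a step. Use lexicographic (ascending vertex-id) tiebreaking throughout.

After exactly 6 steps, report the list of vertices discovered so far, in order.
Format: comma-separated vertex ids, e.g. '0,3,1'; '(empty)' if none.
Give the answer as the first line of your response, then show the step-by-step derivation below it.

7,2,0,6,4,1

step 1: discover 7; path=7; order=7
step 2: discover 2; path=7>2; order=7,2
step 3: discover 0; path=7>2>0; order=7,2,0
step 4: discover 6; path=7>6; order=7,2,0,6
step 5: discover 4; path=7>6>4; order=7,2,0,6,4
step 6: discover 1; path=7>6>4>1; order=7,2,0,6,4,1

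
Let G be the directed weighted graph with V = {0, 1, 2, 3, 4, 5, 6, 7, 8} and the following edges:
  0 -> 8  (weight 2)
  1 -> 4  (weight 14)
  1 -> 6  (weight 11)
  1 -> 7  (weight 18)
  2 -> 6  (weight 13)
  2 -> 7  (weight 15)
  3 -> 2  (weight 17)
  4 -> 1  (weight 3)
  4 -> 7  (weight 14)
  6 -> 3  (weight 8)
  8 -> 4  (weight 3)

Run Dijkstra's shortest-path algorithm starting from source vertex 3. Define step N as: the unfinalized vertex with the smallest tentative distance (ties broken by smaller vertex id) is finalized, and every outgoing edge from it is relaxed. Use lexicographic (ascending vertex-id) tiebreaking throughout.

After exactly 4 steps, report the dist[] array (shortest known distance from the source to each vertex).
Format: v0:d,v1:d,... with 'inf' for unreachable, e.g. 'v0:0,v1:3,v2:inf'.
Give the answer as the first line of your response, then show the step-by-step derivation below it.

v0:inf,v1:inf,v2:17,v3:0,v4:inf,v5:inf,v6:30,v7:32,v8:inf

step 1: dist = v0:inf,v1:inf,v2:17,v3:0,v4:inf,v5:inf,v6:inf,v7:inf,v8:inf
step 2: dist = v0:inf,v1:inf,v2:17,v3:0,v4:inf,v5:inf,v6:30,v7:32,v8:inf
step 3: dist = v0:inf,v1:inf,v2:17,v3:0,v4:inf,v5:inf,v6:30,v7:32,v8:inf
step 4: dist = v0:inf,v1:inf,v2:17,v3:0,v4:inf,v5:inf,v6:30,v7:32,v8:inf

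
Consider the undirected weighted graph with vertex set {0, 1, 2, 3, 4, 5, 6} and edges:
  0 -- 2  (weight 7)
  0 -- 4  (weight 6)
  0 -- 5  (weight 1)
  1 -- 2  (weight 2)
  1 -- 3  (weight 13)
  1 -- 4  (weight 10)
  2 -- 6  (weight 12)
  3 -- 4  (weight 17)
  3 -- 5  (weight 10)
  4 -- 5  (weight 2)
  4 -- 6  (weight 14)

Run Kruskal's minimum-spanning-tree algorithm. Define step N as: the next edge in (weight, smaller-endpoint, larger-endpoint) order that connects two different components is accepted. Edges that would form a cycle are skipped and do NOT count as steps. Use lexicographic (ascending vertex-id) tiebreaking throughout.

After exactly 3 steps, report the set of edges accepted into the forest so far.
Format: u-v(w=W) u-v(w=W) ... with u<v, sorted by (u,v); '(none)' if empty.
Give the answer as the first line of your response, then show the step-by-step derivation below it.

0-5(w=1) 1-2(w=2) 4-5(w=2)

step 1: add edge 0-5 (w=1); MST = {0-5(w=1)}
step 2: add edge 1-2 (w=2); MST = {0-5(w=1) 1-2(w=2)}
step 3: add edge 4-5 (w=2); MST = {0-5(w=1) 1-2(w=2) 4-5(w=2)}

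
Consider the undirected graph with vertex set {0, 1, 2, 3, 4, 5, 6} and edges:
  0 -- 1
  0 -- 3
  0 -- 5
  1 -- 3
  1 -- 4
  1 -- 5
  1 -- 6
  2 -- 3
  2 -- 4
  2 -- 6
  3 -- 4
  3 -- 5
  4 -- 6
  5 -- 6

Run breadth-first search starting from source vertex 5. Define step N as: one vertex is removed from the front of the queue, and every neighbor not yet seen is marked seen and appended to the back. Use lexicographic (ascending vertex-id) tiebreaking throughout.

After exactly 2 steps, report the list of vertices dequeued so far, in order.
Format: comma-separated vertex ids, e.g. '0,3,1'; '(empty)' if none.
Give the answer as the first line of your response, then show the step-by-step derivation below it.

5,0

step 1: dequeue 5; queue=[0,1,3,6]; order=5
step 2: dequeue 0; queue=[1,3,6]; order=5,0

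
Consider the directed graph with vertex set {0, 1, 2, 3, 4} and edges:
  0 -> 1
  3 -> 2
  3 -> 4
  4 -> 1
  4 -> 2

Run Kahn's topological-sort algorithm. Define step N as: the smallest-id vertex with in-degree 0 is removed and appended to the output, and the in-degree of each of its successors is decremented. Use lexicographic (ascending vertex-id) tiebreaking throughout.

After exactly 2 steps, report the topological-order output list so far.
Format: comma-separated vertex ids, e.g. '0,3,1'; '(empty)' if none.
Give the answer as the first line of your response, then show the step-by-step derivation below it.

0,3

step 1: output 0; order=[0]; indeg=(0,1,2,0,1)
step 2: output 3; order=[0,3]; indeg=(0,1,1,0,0)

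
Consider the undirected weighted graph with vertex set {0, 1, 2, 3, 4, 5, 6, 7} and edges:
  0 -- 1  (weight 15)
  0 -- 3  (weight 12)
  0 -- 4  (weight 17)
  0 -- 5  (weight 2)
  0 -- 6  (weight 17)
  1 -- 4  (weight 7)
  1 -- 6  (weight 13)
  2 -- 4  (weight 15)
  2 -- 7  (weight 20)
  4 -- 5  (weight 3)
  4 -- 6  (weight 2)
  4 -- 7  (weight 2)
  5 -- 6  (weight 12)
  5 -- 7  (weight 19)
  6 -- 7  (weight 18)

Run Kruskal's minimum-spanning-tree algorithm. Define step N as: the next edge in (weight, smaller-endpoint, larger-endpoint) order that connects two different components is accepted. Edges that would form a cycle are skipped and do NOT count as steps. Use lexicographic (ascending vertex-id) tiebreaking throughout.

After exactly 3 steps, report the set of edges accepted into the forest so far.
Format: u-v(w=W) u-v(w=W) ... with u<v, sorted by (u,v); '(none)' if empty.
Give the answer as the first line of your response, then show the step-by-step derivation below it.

0-5(w=2) 4-6(w=2) 4-7(w=2)

step 1: add edge 0-5 (w=2); MST = {0-5(w=2)}
step 2: add edge 4-6 (w=2); MST = {0-5(w=2) 4-6(w=2)}
step 3: add edge 4-7 (w=2); MST = {0-5(w=2) 4-6(w=2) 4-7(w=2)}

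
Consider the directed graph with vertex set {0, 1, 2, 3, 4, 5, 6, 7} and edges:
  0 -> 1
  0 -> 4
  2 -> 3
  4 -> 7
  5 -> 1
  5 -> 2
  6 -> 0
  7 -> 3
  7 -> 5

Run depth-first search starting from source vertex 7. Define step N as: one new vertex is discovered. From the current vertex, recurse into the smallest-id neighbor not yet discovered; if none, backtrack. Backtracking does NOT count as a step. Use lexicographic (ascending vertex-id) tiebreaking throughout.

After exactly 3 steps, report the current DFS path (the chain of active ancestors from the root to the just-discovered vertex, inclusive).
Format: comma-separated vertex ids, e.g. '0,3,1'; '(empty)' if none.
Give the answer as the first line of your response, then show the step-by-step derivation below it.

7,5

step 1: discover 7; path=7; order=7
step 2: discover 3; path=7>3; order=7,3
step 3: discover 5; path=7>5; order=7,3,5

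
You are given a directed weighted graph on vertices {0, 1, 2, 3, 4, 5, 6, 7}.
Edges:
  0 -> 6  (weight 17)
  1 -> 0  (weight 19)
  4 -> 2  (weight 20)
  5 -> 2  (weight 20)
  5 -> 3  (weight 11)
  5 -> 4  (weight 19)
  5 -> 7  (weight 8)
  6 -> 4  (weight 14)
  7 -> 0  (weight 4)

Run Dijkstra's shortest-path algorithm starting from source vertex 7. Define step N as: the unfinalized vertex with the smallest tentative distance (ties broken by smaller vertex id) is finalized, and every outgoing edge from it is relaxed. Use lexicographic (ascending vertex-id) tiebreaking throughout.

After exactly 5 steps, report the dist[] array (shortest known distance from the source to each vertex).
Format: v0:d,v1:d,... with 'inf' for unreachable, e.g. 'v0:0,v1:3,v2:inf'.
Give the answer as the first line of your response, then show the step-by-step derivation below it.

v0:4,v1:inf,v2:55,v3:inf,v4:35,v5:inf,v6:21,v7:0

step 1: dist = v0:4,v1:inf,v2:inf,v3:inf,v4:inf,v5:inf,v6:inf,v7:0
step 2: dist = v0:4,v1:inf,v2:inf,v3:inf,v4:inf,v5:inf,v6:21,v7:0
step 3: dist = v0:4,v1:inf,v2:inf,v3:inf,v4:35,v5:inf,v6:21,v7:0
step 4: dist = v0:4,v1:inf,v2:55,v3:inf,v4:35,v5:inf,v6:21,v7:0
step 5: dist = v0:4,v1:inf,v2:55,v3:inf,v4:35,v5:inf,v6:21,v7:0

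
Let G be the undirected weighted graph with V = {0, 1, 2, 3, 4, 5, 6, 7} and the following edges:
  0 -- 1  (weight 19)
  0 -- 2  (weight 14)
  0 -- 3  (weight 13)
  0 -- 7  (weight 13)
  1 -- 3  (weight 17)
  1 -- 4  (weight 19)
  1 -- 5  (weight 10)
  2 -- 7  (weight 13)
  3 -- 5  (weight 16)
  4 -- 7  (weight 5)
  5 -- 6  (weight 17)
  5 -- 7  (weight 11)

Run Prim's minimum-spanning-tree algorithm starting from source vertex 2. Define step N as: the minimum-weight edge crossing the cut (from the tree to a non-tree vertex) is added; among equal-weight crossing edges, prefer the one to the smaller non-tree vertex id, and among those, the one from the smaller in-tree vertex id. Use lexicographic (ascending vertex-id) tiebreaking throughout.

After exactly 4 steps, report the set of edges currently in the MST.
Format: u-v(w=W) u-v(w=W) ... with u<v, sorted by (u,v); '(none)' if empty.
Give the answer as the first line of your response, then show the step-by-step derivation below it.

1-5(w=10) 2-7(w=13) 4-7(w=5) 5-7(w=11)

step 1: add edge 2-7 (w=13); MST = {2-7(w=13)}
step 2: add edge 4-7 (w=5); MST = {2-7(w=13) 4-7(w=5)}
step 3: add edge 5-7 (w=11); MST = {2-7(w=13) 4-7(w=5) 5-7(w=11)}
step 4: add edge 1-5 (w=10); MST = {1-5(w=10) 2-7(w=13) 4-7(w=5) 5-7(w=11)}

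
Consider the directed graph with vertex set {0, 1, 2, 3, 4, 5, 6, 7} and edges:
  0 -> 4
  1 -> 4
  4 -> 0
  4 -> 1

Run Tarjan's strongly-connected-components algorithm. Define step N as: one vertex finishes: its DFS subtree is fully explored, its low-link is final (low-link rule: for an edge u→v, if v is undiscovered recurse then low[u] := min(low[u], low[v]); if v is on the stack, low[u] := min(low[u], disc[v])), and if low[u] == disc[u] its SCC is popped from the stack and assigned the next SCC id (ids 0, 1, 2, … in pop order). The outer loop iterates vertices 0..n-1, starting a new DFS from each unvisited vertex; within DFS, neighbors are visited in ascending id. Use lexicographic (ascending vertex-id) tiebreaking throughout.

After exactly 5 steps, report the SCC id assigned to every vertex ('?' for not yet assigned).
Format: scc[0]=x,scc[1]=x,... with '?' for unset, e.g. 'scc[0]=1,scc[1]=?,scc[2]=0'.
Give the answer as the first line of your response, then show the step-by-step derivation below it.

scc[0]=0,scc[1]=0,scc[2]=1,scc[3]=2,scc[4]=0,scc[5]=?,scc[6]=?,scc[7]=?

step 1: low=(low[0]=0,low[1]=1,low[2]=?,low[3]=?,low[4]=0,low[5]=?,low[6]=?,low[7]=?); scc=(scc[0]=?,scc[1]=?,scc[2]=?,scc[3]=?,scc[4]=?,scc[5]=?,scc[6]=?,scc[7]=?)
step 2: low=(low[0]=0,low[1]=1,low[2]=?,low[3]=?,low[4]=0,low[5]=?,low[6]=?,low[7]=?); scc=(scc[0]=?,scc[1]=?,scc[2]=?,scc[3]=?,scc[4]=?,scc[5]=?,scc[6]=?,scc[7]=?)
step 3: low=(low[0]=0,low[1]=1,low[2]=?,low[3]=?,low[4]=0,low[5]=?,low[6]=?,low[7]=?); scc=(scc[0]=0,scc[1]=0,scc[2]=?,scc[3]=?,scc[4]=0,scc[5]=?,scc[6]=?,scc[7]=?)
step 4: low=(low[0]=0,low[1]=1,low[2]=3,low[3]=?,low[4]=0,low[5]=?,low[6]=?,low[7]=?); scc=(scc[0]=0,scc[1]=0,scc[2]=1,scc[3]=?,scc[4]=0,scc[5]=?,scc[6]=?,scc[7]=?)
step 5: low=(low[0]=0,low[1]=1,low[2]=3,low[3]=4,low[4]=0,low[5]=?,low[6]=?,low[7]=?); scc=(scc[0]=0,scc[1]=0,scc[2]=1,scc[3]=2,scc[4]=0,scc[5]=?,scc[6]=?,scc[7]=?)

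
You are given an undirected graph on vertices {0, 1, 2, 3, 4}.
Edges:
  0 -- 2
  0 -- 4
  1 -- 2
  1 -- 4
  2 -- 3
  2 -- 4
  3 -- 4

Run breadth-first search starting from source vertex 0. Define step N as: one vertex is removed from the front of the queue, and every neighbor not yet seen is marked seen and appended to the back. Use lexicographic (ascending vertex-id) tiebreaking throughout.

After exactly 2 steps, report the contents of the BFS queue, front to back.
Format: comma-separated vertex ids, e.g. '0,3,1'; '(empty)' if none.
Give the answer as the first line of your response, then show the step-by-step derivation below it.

4,1,3

step 1: dequeue 0; queue=[2,4]; order=0
step 2: dequeue 2; queue=[4,1,3]; order=0,2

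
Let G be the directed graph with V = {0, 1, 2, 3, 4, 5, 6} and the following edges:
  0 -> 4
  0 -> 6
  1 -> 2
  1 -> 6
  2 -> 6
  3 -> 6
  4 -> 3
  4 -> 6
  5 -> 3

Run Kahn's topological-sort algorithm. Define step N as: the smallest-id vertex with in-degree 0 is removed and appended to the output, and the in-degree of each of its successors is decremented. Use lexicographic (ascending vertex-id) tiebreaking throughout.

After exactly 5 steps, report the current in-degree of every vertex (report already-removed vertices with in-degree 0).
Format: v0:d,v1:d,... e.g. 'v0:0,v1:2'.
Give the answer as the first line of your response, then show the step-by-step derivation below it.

v0:0,v1:0,v2:0,v3:0,v4:0,v5:0,v6:1

step 1: output 0; order=[0]; indeg=(0,0,1,2,0,0,4)
step 2: output 1; order=[0,1]; indeg=(0,0,0,2,0,0,3)
step 3: output 2; order=[0,1,2]; indeg=(0,0,0,2,0,0,2)
step 4: output 4; order=[0,1,2,4]; indeg=(0,0,0,1,0,0,1)
step 5: output 5; order=[0,1,2,4,5]; indeg=(0,0,0,0,0,0,1)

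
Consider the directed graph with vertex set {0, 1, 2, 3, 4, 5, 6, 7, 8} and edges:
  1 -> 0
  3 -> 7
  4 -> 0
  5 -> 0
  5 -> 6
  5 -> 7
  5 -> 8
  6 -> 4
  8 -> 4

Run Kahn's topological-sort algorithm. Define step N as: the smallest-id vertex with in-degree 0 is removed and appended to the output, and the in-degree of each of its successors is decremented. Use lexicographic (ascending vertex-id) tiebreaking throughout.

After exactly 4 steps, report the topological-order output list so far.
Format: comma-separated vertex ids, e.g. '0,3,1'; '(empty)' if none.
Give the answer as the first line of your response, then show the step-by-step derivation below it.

1,2,3,5

step 1: output 1; order=[1]; indeg=(2,0,0,0,2,0,1,2,1)
step 2: output 2; order=[1,2]; indeg=(2,0,0,0,2,0,1,2,1)
step 3: output 3; order=[1,2,3]; indeg=(2,0,0,0,2,0,1,1,1)
step 4: output 5; order=[1,2,3,5]; indeg=(1,0,0,0,2,0,0,0,0)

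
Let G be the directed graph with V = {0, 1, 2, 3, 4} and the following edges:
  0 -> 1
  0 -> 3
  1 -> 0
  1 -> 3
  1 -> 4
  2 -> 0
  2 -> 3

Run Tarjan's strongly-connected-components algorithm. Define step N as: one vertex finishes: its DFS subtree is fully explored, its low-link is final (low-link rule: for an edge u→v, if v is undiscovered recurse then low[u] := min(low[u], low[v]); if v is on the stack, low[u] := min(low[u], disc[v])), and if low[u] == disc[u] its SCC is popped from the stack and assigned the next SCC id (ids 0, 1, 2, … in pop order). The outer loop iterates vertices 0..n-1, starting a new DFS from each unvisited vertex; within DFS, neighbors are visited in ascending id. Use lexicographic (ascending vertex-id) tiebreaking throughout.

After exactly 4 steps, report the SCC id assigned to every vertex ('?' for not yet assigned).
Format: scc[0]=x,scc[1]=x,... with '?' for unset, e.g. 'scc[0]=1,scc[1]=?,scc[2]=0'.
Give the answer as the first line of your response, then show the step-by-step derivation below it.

scc[0]=2,scc[1]=2,scc[2]=?,scc[3]=0,scc[4]=1

step 1: low=(low[0]=0,low[1]=0,low[2]=?,low[3]=2,low[4]=?); scc=(scc[0]=?,scc[1]=?,scc[2]=?,scc[3]=0,scc[4]=?)
step 2: low=(low[0]=0,low[1]=0,low[2]=?,low[3]=2,low[4]=3); scc=(scc[0]=?,scc[1]=?,scc[2]=?,scc[3]=0,scc[4]=1)
step 3: low=(low[0]=0,low[1]=0,low[2]=?,low[3]=2,low[4]=3); scc=(scc[0]=?,scc[1]=?,scc[2]=?,scc[3]=0,scc[4]=1)
step 4: low=(low[0]=0,low[1]=0,low[2]=?,low[3]=2,low[4]=3); scc=(scc[0]=2,scc[1]=2,scc[2]=?,scc[3]=0,scc[4]=1)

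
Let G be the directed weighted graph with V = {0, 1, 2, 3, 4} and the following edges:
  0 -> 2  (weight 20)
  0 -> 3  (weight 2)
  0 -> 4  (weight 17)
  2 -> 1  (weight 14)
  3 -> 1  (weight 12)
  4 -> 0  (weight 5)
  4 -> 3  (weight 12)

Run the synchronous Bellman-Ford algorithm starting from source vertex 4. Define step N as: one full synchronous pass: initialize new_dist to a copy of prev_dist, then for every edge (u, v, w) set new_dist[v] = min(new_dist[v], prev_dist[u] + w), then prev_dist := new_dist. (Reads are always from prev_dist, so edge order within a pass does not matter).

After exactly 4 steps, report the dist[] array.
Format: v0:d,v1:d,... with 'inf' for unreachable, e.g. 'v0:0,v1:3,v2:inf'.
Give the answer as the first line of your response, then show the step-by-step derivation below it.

v0:5,v1:19,v2:25,v3:7,v4:0

step 1: dist = v0:5,v1:inf,v2:inf,v3:12,v4:0
step 2: dist = v0:5,v1:24,v2:25,v3:7,v4:0
step 3: dist = v0:5,v1:19,v2:25,v3:7,v4:0
step 4: dist = v0:5,v1:19,v2:25,v3:7,v4:0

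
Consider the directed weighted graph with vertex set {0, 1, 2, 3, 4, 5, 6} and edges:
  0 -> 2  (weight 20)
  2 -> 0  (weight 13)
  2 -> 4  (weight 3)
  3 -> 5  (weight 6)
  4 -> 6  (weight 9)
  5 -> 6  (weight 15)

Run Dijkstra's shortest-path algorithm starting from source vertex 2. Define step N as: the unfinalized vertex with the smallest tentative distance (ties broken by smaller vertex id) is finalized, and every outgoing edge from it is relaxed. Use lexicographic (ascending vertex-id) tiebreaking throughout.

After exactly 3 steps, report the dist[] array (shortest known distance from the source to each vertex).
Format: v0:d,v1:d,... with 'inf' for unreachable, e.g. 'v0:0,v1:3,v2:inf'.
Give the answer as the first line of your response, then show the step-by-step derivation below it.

v0:13,v1:inf,v2:0,v3:inf,v4:3,v5:inf,v6:12

step 1: dist = v0:13,v1:inf,v2:0,v3:inf,v4:3,v5:inf,v6:inf
step 2: dist = v0:13,v1:inf,v2:0,v3:inf,v4:3,v5:inf,v6:12
step 3: dist = v0:13,v1:inf,v2:0,v3:inf,v4:3,v5:inf,v6:12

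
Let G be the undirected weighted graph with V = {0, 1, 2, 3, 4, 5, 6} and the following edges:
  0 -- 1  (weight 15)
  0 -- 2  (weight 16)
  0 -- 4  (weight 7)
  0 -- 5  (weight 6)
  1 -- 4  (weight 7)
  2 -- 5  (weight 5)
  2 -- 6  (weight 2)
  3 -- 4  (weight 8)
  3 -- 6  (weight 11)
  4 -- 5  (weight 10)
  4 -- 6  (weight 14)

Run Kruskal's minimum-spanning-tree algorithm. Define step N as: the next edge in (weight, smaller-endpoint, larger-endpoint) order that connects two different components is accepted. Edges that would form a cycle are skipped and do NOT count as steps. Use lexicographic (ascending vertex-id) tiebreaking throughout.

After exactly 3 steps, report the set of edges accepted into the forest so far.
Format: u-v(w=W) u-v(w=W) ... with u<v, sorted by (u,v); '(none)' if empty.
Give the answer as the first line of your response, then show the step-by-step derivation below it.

0-5(w=6) 2-5(w=5) 2-6(w=2)

step 1: add edge 2-6 (w=2); MST = {2-6(w=2)}
step 2: add edge 2-5 (w=5); MST = {2-5(w=5) 2-6(w=2)}
step 3: add edge 0-5 (w=6); MST = {0-5(w=6) 2-5(w=5) 2-6(w=2)}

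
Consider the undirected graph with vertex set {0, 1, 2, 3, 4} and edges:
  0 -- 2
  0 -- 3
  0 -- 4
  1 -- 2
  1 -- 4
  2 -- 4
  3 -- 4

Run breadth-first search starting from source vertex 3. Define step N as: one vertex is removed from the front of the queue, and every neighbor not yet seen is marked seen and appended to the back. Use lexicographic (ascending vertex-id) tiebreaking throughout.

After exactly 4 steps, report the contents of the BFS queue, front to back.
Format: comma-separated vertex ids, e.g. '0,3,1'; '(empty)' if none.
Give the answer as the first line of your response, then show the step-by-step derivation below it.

1

step 1: dequeue 3; queue=[0,4]; order=3
step 2: dequeue 0; queue=[4,2]; order=3,0
step 3: dequeue 4; queue=[2,1]; order=3,0,4
step 4: dequeue 2; queue=[1]; order=3,0,4,2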